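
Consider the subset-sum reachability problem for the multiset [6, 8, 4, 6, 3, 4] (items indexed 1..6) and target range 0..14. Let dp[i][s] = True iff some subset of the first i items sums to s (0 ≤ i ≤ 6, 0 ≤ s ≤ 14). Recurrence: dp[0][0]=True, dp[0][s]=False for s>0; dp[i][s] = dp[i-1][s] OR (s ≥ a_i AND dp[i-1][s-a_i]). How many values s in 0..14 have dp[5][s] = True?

i\s   0   1   2   3   4   5   6   7   8   9  10  11  12  13  14
  0   T   F   F   F   F   F   F   F   F   F   F   F   F   F   F
  1   T   F   F   F   F   F   T   F   F   F   F   F   F   F   F
  2   T   F   F   F   F   F   T   F   T   F   F   F   F   F   T
  3   T   F   F   F   T   F   T   F   T   F   T   F   T   F   T
  4   T   F   F   F   T   F   T   F   T   F   T   F   T   F   T
  5   T   F   F   T   T   F   T   T   T   T   T   T   T   T   T
  6   T   F   F   T   T   F   T   T   T   T   T   T   T   T   T

12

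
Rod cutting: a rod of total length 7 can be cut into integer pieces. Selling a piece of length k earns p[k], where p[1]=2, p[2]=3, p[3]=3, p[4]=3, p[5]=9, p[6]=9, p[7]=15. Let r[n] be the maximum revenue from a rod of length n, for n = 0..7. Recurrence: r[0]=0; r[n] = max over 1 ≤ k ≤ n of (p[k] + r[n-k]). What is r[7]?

   n    0    1    2    3    4    5    6    7
r[n]    0    2    4    6    8   10   12   15

15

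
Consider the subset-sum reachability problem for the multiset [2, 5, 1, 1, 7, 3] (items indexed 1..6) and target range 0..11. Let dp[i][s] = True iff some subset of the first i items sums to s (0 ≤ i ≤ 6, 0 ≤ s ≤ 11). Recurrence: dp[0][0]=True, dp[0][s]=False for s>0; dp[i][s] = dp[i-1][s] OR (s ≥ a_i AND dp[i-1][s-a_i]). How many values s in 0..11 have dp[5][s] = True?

i\s   0   1   2   3   4   5   6   7   8   9  10  11
  0   T   F   F   F   F   F   F   F   F   F   F   F
  1   T   F   T   F   F   F   F   F   F   F   F   F
  2   T   F   T   F   F   T   F   T   F   F   F   F
  3   T   T   T   T   F   T   T   T   T   F   F   F
  4   T   T   T   T   T   T   T   T   T   T   F   F
  5   T   T   T   T   T   T   T   T   T   T   T   T
  6   T   T   T   T   T   T   T   T   T   T   T   T

12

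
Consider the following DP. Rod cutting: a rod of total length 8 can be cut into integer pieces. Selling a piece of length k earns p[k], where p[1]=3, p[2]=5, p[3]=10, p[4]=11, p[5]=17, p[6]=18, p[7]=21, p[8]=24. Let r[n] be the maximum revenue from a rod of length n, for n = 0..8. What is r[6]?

20

   n    0    1    2    3    4    5    6    7    8
r[n]    0    3    6   10   13   17   20   23   27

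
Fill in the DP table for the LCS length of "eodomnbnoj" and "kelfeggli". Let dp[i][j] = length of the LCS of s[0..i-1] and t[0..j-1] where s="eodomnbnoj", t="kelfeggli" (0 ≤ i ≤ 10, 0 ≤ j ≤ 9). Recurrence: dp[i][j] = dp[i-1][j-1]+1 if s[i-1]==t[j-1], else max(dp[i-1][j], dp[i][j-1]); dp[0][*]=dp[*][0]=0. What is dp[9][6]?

1

   ''  k  e  l  f  e  g  g  l  i
''  0  0  0  0  0  0  0  0  0  0
 e  0  0  1  1  1  1  1  1  1  1
 o  0  0  1  1  1  1  1  1  1  1
 d  0  0  1  1  1  1  1  1  1  1
 o  0  0  1  1  1  1  1  1  1  1
 m  0  0  1  1  1  1  1  1  1  1
 n  0  0  1  1  1  1  1  1  1  1
 b  0  0  1  1  1  1  1  1  1  1
 n  0  0  1  1  1  1  1  1  1  1
 o  0  0  1  1  1  1  1  1  1  1
 j  0  0  1  1  1  1  1  1  1  1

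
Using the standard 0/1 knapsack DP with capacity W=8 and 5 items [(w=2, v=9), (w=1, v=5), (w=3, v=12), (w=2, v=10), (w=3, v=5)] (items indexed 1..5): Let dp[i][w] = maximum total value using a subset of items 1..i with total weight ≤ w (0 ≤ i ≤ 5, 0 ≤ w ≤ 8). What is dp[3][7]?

26

i\w   0   1   2   3   4   5   6   7   8
  0   0   0   0   0   0   0   0   0   0
  1   0   0   9   9   9   9   9   9   9
  2   0   5   9  14  14  14  14  14  14
  3   0   5   9  14  17  21  26  26  26
  4   0   5  10  15  19  24  27  31  36
  5   0   5  10  15  19  24  27  31  36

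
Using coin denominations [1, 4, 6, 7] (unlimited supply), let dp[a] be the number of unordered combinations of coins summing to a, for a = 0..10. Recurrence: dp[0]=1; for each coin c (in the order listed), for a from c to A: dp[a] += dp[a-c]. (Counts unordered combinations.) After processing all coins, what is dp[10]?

after  coin     0     1     2     3     4     5     6     7     8     9    10
          1     1     1     1     1     1     1     1     1     1     1     1
          4     1     1     1     1     2     2     2     2     3     3     3
          6     1     1     1     1     2     2     3     3     4     4     5
          7     1     1     1     1     2     2     3     4     5     5     6

6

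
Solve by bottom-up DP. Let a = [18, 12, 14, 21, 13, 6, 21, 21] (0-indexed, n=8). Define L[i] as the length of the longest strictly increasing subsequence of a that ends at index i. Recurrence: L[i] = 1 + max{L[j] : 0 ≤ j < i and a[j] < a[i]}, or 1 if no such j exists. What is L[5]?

   i    0    1    2    3    4    5    6    7
a[i]   18   12   14   21   13    6   21   21
L[i]    1    1    2    3    2    1    3    3

1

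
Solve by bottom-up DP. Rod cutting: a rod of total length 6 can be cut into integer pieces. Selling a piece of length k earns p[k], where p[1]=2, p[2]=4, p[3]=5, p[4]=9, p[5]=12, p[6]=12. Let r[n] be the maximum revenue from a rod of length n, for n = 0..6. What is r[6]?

   n    0    1    2    3    4    5    6
r[n]    0    2    4    6    9   12   14

14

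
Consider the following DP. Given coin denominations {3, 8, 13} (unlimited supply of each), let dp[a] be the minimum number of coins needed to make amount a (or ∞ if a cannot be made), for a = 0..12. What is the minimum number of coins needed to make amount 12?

4

 a  0  1  2  3  4  5  6  7  8  9 10 11 12
dp  0  -  -  1  -  -  2  -  1  3  -  2  4
(- denotes ∞ / unreachable)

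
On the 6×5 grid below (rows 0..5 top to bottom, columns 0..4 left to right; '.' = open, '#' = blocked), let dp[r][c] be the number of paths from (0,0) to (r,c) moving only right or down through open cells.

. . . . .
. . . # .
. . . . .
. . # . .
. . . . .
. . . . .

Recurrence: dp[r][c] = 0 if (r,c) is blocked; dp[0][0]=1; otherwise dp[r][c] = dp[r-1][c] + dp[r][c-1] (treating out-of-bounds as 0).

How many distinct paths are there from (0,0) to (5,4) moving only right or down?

46

r\c   0   1   2   3   4
  0   1   1   1   1   1
  1   1   2   3   0   1
  2   1   3   6   6   7
  3   1   4   0   6  13
  4   1   5   5  11  24
  5   1   6  11  22  46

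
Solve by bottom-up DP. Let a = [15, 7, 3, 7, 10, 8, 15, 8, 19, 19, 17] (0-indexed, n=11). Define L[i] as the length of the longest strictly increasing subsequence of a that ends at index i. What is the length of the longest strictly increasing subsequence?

   i    0    1    2    3    4    5    6    7    8    9   10
a[i]   15    7    3    7   10    8   15    8   19   19   17
L[i]    1    1    1    2    3    3    4    3    5    5    5

5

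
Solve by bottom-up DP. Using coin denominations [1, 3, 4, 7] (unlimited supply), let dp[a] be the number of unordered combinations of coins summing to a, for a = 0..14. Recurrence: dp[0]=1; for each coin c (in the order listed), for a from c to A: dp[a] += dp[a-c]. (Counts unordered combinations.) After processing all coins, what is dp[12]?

after  coin     0     1     2     3     4     5     6     7     8     9    10    11    12    13    14
          1     1     1     1     1     1     1     1     1     1     1     1     1     1     1     1
          3     1     1     1     2     2     2     3     3     3     4     4     4     5     5     5
          4     1     1     1     2     3     3     4     5     6     7     8     9    11    12    13
          7     1     1     1     2     3     3     4     6     7     8    10    12    14    16    19

14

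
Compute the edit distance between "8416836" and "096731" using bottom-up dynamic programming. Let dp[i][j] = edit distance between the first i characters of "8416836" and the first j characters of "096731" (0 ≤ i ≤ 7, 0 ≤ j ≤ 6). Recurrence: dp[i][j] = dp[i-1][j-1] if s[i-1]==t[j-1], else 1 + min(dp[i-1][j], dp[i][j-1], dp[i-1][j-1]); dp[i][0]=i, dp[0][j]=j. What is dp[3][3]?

3

   ''  0  9  6  7  3  1
''  0  1  2  3  4  5  6
 8  1  1  2  3  4  5  6
 4  2  2  2  3  4  5  6
 1  3  3  3  3  4  5  5
 6  4  4  4  3  4  5  6
 8  5  5  5  4  4  5  6
 3  6  6  6  5  5  4  5
 6  7  7  7  6  6  5  5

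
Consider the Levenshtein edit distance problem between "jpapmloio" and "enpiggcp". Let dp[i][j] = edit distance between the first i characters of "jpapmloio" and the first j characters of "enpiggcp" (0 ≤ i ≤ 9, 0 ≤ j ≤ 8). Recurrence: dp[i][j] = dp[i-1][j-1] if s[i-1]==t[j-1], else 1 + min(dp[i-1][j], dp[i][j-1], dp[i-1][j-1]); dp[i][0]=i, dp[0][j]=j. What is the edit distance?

8

   ''  e  n  p  i  g  g  c  p
''  0  1  2  3  4  5  6  7  8
 j  1  1  2  3  4  5  6  7  8
 p  2  2  2  2  3  4  5  6  7
 a  3  3  3  3  3  4  5  6  7
 p  4  4  4  3  4  4  5  6  6
 m  5  5  5  4  4  5  5  6  7
 l  6  6  6  5  5  5  6  6  7
 o  7  7  7  6  6  6  6  7  7
 i  8  8  8  7  6  7  7  7  8
 o  9  9  9  8  7  7  8  8  8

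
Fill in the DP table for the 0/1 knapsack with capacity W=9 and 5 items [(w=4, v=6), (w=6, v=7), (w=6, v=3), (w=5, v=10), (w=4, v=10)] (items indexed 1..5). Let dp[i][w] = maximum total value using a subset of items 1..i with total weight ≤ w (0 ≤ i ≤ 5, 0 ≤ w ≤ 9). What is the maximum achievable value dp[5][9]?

i\w   0   1   2   3   4   5   6   7   8   9
  0   0   0   0   0   0   0   0   0   0   0
  1   0   0   0   0   6   6   6   6   6   6
  2   0   0   0   0   6   6   7   7   7   7
  3   0   0   0   0   6   6   7   7   7   7
  4   0   0   0   0   6  10  10  10  10  16
  5   0   0   0   0  10  10  10  10  16  20

20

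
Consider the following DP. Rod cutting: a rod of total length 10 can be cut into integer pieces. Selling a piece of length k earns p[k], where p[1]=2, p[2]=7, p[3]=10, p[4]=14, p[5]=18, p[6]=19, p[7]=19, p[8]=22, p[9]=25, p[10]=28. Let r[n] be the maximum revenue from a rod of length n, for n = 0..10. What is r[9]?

32

   n    0    1    2    3    4    5    6    7    8    9   10
r[n]    0    2    7   10   14   18   21   25   28   32   36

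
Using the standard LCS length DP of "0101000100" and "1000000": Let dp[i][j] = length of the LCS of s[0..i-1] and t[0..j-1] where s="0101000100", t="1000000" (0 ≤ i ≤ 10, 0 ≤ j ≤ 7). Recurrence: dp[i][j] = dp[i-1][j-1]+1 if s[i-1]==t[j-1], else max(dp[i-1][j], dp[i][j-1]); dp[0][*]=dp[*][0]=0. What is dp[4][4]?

   ''  1  0  0  0  0  0  0
''  0  0  0  0  0  0  0  0
 0  0  0  1  1  1  1  1  1
 1  0  1  1  1  1  1  1  1
 0  0  1  2  2  2  2  2  2
 1  0  1  2  2  2  2  2  2
 0  0  1  2  3  3  3  3  3
 0  0  1  2  3  4  4  4  4
 0  0  1  2  3  4  5  5  5
 1  0  1  2  3  4  5  5  5
 0  0  1  2  3  4  5  6  6
 0  0  1  2  3  4  5  6  7

2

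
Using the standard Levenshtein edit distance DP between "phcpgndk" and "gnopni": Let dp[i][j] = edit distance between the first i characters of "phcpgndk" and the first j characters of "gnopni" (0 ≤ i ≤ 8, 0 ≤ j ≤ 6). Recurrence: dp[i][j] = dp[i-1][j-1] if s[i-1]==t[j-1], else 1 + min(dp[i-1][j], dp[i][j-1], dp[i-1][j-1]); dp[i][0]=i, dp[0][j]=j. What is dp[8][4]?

6

   ''  g  n  o  p  n  i
''  0  1  2  3  4  5  6
 p  1  1  2  3  3  4  5
 h  2  2  2  3  4  4  5
 c  3  3  3  3  4  5  5
 p  4  4  4  4  3  4  5
 g  5  4  5  5  4  4  5
 n  6  5  4  5  5  4  5
 d  7  6  5  5  6  5  5
 k  8  7  6  6  6  6  6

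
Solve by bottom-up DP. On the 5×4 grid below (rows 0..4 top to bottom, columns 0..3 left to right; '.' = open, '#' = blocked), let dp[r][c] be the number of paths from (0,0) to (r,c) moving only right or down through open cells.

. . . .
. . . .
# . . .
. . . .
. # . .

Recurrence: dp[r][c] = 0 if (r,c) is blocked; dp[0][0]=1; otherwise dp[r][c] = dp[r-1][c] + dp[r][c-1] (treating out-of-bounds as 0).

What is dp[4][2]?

7

r\c   0   1   2   3
  0   1   1   1   1
  1   1   2   3   4
  2   0   2   5   9
  3   0   2   7  16
  4   0   0   7  23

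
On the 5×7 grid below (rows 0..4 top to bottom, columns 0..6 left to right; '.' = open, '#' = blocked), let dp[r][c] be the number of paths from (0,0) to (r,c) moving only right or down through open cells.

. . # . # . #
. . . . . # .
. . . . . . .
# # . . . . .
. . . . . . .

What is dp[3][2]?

r\c   0   1   2   3   4   5   6
  0   1   1   0   0   0   0   0
  1   1   2   2   2   2   0   0
  2   1   3   5   7   9   9   9
  3   0   0   5  12  21  30  39
  4   0   0   5  17  38  68 107

5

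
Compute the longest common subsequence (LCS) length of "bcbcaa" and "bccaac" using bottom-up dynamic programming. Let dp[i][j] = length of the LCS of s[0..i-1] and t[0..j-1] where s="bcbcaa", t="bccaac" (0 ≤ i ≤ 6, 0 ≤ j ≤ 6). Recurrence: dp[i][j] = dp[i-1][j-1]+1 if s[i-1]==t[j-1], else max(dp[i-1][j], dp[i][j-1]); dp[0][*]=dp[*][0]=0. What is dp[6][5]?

5

   ''  b  c  c  a  a  c
''  0  0  0  0  0  0  0
 b  0  1  1  1  1  1  1
 c  0  1  2  2  2  2  2
 b  0  1  2  2  2  2  2
 c  0  1  2  3  3  3  3
 a  0  1  2  3  4  4  4
 a  0  1  2  3  4  5  5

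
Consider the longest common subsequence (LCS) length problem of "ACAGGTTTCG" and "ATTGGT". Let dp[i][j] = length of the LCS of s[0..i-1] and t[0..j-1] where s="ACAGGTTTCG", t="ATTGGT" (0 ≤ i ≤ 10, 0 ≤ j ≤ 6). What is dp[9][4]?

3

   ''  A  T  T  G  G  T
''  0  0  0  0  0  0  0
 A  0  1  1  1  1  1  1
 C  0  1  1  1  1  1  1
 A  0  1  1  1  1  1  1
 G  0  1  1  1  2  2  2
 G  0  1  1  1  2  3  3
 T  0  1  2  2  2  3  4
 T  0  1  2  3  3  3  4
 T  0  1  2  3  3  3  4
 C  0  1  2  3  3  3  4
 G  0  1  2  3  4  4  4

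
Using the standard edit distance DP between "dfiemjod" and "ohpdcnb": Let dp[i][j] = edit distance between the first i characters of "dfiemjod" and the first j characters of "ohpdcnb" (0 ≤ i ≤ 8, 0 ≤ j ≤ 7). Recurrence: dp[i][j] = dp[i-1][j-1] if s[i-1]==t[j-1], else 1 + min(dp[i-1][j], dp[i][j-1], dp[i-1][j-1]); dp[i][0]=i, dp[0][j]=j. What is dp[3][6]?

   ''  o  h  p  d  c  n  b
''  0  1  2  3  4  5  6  7
 d  1  1  2  3  3  4  5  6
 f  2  2  2  3  4  4  5  6
 i  3  3  3  3  4  5  5  6
 e  4  4  4  4  4  5  6  6
 m  5  5  5  5  5  5  6  7
 j  6  6  6  6  6  6  6  7
 o  7  6  7  7  7  7  7  7
 d  8  7  7  8  7  8  8  8

5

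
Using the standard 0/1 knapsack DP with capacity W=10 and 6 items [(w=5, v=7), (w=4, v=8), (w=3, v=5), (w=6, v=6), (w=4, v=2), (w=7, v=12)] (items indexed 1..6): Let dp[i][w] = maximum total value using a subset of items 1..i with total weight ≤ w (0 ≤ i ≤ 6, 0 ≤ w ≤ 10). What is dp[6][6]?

8

i\w   0   1   2   3   4   5   6   7   8   9  10
  0   0   0   0   0   0   0   0   0   0   0   0
  1   0   0   0   0   0   7   7   7   7   7   7
  2   0   0   0   0   8   8   8   8   8  15  15
  3   0   0   0   5   8   8   8  13  13  15  15
  4   0   0   0   5   8   8   8  13  13  15  15
  5   0   0   0   5   8   8   8  13  13  15  15
  6   0   0   0   5   8   8   8  13  13  15  17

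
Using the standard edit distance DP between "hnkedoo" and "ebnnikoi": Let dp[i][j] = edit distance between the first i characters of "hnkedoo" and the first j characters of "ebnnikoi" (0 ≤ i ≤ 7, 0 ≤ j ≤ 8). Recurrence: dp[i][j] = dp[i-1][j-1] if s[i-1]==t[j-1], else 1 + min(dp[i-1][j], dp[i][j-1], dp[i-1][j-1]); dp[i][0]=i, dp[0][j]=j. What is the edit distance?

6

   ''  e  b  n  n  i  k  o  i
''  0  1  2  3  4  5  6  7  8
 h  1  1  2  3  4  5  6  7  8
 n  2  2  2  2  3  4  5  6  7
 k  3  3  3  3  3  4  4  5  6
 e  4  3  4  4  4  4  5  5  6
 d  5  4  4  5  5  5  5  6  6
 o  6  5  5  5  6  6  6  5  6
 o  7  6  6  6  6  7  7  6  6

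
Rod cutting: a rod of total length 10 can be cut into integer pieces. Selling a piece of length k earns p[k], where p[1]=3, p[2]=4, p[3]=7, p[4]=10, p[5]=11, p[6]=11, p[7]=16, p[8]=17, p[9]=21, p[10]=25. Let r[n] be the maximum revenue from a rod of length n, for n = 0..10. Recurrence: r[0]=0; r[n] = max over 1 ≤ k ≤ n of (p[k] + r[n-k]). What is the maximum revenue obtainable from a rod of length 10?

   n    0    1    2    3    4    5    6    7    8    9   10
r[n]    0    3    6    9   12   15   18   21   24   27   30

30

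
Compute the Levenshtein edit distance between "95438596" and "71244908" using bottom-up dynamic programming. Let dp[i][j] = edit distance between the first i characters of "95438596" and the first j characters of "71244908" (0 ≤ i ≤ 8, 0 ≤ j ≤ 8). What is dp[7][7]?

   ''  7  1  2  4  4  9  0  8
''  0  1  2  3  4  5  6  7  8
 9  1  1  2  3  4  5  5  6  7
 5  2  2  2  3  4  5  6  6  7
 4  3  3  3  3  3  4  5  6  7
 3  4  4  4  4  4  4  5  6  7
 8  5  5  5  5  5  5  5  6  6
 5  6  6  6  6  6  6  6  6  7
 9  7  7  7  7  7  7  6  7  7
 6  8  8  8  8  8  8  7  7  8

7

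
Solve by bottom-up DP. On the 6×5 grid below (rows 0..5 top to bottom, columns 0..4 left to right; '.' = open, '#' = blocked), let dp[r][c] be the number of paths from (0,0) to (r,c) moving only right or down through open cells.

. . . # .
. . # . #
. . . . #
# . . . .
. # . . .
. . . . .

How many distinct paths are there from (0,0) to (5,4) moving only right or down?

45

r\c   0   1   2   3   4
  0   1   1   1   0   0
  1   1   2   0   0   0
  2   1   3   3   3   0
  3   0   3   6   9   9
  4   0   0   6  15  24
  5   0   0   6  21  45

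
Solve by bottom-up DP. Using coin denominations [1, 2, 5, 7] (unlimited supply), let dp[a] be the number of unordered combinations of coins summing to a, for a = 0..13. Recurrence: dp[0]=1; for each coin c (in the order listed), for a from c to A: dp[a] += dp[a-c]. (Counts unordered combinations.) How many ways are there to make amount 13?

19

after  coin     0     1     2     3     4     5     6     7     8     9    10    11    12    13
          1     1     1     1     1     1     1     1     1     1     1     1     1     1     1
          2     1     1     2     2     3     3     4     4     5     5     6     6     7     7
          5     1     1     2     2     3     4     5     6     7     8    10    11    13    14
          7     1     1     2     2     3     4     5     7     8    10    12    14    17    19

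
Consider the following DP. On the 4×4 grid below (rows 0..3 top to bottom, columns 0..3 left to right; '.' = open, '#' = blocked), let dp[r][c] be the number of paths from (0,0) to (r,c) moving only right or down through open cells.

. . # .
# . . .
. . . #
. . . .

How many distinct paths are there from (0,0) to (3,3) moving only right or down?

3

r\c   0   1   2   3
  0   1   1   0   0
  1   0   1   1   1
  2   0   1   2   0
  3   0   1   3   3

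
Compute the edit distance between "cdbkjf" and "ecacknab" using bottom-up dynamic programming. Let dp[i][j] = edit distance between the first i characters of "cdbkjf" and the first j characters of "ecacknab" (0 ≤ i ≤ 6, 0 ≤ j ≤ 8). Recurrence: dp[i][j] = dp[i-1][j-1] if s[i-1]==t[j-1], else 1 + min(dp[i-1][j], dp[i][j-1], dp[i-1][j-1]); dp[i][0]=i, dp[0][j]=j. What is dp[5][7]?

   ''  e  c  a  c  k  n  a  b
''  0  1  2  3  4  5  6  7  8
 c  1  1  1  2  3  4  5  6  7
 d  2  2  2  2  3  4  5  6  7
 b  3  3  3  3  3  4  5  6  6
 k  4  4  4  4  4  3  4  5  6
 j  5  5  5  5  5  4  4  5  6
 f  6  6  6  6  6  5  5  5  6

5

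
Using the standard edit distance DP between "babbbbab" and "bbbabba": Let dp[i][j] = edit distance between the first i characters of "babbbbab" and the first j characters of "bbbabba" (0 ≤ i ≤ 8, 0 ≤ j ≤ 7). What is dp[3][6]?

   ''  b  b  b  a  b  b  a
''  0  1  2  3  4  5  6  7
 b  1  0  1  2  3  4  5  6
 a  2  1  1  2  2  3  4  5
 b  3  2  1  1  2  2  3  4
 b  4  3  2  1  2  2  2  3
 b  5  4  3  2  2  2  2  3
 b  6  5  4  3  3  2  2  3
 a  7  6  5  4  3  3  3  2
 b  8  7  6  5  4  3  3  3

3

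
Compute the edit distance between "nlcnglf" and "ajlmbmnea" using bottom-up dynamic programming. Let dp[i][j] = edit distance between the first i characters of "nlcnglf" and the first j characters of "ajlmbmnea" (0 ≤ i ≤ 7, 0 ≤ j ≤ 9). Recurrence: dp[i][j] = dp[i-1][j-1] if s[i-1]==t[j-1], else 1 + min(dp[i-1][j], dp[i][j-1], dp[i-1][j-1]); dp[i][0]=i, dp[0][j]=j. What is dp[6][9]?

   ''  a  j  l  m  b  m  n  e  a
''  0  1  2  3  4  5  6  7  8  9
 n  1  1  2  3  4  5  6  6  7  8
 l  2  2  2  2  3  4  5  6  7  8
 c  3  3  3  3  3  4  5  6  7  8
 n  4  4  4  4  4  4  5  5  6  7
 g  5  5  5  5  5  5  5  6  6  7
 l  6  6  6  5  6  6  6  6  7  7
 f  7  7  7  6  6  7  7  7  7  8

7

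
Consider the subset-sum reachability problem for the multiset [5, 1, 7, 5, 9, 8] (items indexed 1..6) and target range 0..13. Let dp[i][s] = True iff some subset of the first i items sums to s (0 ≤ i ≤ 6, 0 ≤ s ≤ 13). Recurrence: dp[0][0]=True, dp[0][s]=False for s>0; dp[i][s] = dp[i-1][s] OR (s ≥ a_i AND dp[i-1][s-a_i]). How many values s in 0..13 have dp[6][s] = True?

i\s   0   1   2   3   4   5   6   7   8   9  10  11  12  13
  0   T   F   F   F   F   F   F   F   F   F   F   F   F   F
  1   T   F   F   F   F   T   F   F   F   F   F   F   F   F
  2   T   T   F   F   F   T   T   F   F   F   F   F   F   F
  3   T   T   F   F   F   T   T   T   T   F   F   F   T   T
  4   T   T   F   F   F   T   T   T   T   F   T   T   T   T
  5   T   T   F   F   F   T   T   T   T   T   T   T   T   T
  6   T   T   F   F   F   T   T   T   T   T   T   T   T   T

11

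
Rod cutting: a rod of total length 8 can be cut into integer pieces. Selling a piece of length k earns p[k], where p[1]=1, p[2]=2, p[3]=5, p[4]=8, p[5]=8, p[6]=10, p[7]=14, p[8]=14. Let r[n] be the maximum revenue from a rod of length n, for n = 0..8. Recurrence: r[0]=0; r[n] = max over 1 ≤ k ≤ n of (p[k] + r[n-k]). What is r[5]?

   n    0    1    2    3    4    5    6    7    8
r[n]    0    1    2    5    8    9   10   14   16

9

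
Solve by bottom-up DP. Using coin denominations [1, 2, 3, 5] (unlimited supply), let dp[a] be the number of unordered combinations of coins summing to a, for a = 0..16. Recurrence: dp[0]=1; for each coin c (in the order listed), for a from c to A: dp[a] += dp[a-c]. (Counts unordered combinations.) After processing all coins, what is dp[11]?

after  coin     0     1     2     3     4     5     6     7     8     9    10    11    12    13    14    15    16
          1     1     1     1     1     1     1     1     1     1     1     1     1     1     1     1     1     1
          2     1     1     2     2     3     3     4     4     5     5     6     6     7     7     8     8     9
          3     1     1     2     3     4     5     7     8    10    12    14    16    19    21    24    27    30
          5     1     1     2     3     4     6     8    10    13    16    20    24    29    34    40    47    54

24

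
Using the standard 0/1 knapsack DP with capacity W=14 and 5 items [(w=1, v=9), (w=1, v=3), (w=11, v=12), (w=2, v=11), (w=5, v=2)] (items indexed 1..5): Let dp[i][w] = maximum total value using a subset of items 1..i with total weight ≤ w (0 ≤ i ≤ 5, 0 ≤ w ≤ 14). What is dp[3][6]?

i\w   0   1   2   3   4   5   6   7   8   9  10  11  12  13  14
  0   0   0   0   0   0   0   0   0   0   0   0   0   0   0   0
  1   0   9   9   9   9   9   9   9   9   9   9   9   9   9   9
  2   0   9  12  12  12  12  12  12  12  12  12  12  12  12  12
  3   0   9  12  12  12  12  12  12  12  12  12  12  21  24  24
  4   0   9  12  20  23  23  23  23  23  23  23  23  23  24  32
  5   0   9  12  20  23  23  23  23  23  25  25  25  25  25  32

12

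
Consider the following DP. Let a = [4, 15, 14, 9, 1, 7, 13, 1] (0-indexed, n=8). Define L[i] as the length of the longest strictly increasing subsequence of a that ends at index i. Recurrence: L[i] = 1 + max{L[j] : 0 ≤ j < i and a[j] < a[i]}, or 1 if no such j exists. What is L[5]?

2

   i    0    1    2    3    4    5    6    7
a[i]    4   15   14    9    1    7   13    1
L[i]    1    2    2    2    1    2    3    1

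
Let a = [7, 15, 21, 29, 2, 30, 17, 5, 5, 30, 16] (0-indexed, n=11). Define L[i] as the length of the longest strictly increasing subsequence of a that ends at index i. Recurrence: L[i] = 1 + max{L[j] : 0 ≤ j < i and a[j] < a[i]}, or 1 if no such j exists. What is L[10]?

3

   i    0    1    2    3    4    5    6    7    8    9   10
a[i]    7   15   21   29    2   30   17    5    5   30   16
L[i]    1    2    3    4    1    5    3    2    2    5    3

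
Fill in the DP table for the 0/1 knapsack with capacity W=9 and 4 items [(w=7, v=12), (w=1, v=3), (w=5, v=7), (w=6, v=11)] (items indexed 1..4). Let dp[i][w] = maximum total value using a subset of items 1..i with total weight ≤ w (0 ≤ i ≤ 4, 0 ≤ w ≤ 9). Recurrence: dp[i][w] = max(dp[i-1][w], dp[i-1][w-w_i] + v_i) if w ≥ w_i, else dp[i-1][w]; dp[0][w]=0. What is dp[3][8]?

i\w   0   1   2   3   4   5   6   7   8   9
  0   0   0   0   0   0   0   0   0   0   0
  1   0   0   0   0   0   0   0  12  12  12
  2   0   3   3   3   3   3   3  12  15  15
  3   0   3   3   3   3   7  10  12  15  15
  4   0   3   3   3   3   7  11  14  15  15

15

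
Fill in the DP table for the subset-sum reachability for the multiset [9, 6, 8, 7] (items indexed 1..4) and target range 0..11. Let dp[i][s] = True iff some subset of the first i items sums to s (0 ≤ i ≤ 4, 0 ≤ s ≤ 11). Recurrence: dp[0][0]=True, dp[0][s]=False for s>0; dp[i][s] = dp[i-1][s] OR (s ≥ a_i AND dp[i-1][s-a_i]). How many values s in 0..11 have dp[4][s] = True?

i\s   0   1   2   3   4   5   6   7   8   9  10  11
  0   T   F   F   F   F   F   F   F   F   F   F   F
  1   T   F   F   F   F   F   F   F   F   T   F   F
  2   T   F   F   F   F   F   T   F   F   T   F   F
  3   T   F   F   F   F   F   T   F   T   T   F   F
  4   T   F   F   F   F   F   T   T   T   T   F   F

5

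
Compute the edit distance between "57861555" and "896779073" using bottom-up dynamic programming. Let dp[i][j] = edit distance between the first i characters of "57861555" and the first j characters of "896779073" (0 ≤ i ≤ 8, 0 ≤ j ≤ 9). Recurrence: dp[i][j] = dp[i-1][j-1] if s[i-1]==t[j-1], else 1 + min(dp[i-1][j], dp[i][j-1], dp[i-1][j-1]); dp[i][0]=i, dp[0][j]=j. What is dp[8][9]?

   ''  8  9  6  7  7  9  0  7  3
''  0  1  2  3  4  5  6  7  8  9
 5  1  1  2  3  4  5  6  7  8  9
 7  2  2  2  3  3  4  5  6  7  8
 8  3  2  3  3  4  4  5  6  7  8
 6  4  3  3  3  4  5  5  6  7  8
 1  5  4  4  4  4  5  6  6  7  8
 5  6  5  5  5  5  5  6  7  7  8
 5  7  6  6  6  6  6  6  7  8  8
 5  8  7  7  7  7  7  7  7  8  9

9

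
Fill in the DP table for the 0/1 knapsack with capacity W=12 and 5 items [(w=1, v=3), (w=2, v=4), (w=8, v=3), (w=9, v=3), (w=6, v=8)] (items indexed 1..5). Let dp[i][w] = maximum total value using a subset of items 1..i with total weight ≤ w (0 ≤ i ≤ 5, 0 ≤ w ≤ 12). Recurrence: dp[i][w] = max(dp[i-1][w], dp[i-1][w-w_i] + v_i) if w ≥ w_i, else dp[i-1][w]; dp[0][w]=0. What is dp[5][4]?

7

i\w   0   1   2   3   4   5   6   7   8   9  10  11  12
  0   0   0   0   0   0   0   0   0   0   0   0   0   0
  1   0   3   3   3   3   3   3   3   3   3   3   3   3
  2   0   3   4   7   7   7   7   7   7   7   7   7   7
  3   0   3   4   7   7   7   7   7   7   7   7  10  10
  4   0   3   4   7   7   7   7   7   7   7   7  10  10
  5   0   3   4   7   7   7   8  11  12  15  15  15  15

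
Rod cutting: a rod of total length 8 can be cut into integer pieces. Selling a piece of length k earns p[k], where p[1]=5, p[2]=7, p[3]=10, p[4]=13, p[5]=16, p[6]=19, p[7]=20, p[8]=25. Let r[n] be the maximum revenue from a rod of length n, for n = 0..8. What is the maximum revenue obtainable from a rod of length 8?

40

   n    0    1    2    3    4    5    6    7    8
r[n]    0    5   10   15   20   25   30   35   40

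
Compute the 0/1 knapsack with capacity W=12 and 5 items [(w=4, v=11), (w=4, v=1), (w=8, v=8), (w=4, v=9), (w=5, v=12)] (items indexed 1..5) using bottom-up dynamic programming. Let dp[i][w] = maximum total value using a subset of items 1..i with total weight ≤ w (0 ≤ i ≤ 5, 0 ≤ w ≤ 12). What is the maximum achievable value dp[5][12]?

i\w   0   1   2   3   4   5   6   7   8   9  10  11  12
  0   0   0   0   0   0   0   0   0   0   0   0   0   0
  1   0   0   0   0  11  11  11  11  11  11  11  11  11
  2   0   0   0   0  11  11  11  11  12  12  12  12  12
  3   0   0   0   0  11  11  11  11  12  12  12  12  19
  4   0   0   0   0  11  11  11  11  20  20  20  20  21
  5   0   0   0   0  11  12  12  12  20  23  23  23  23

23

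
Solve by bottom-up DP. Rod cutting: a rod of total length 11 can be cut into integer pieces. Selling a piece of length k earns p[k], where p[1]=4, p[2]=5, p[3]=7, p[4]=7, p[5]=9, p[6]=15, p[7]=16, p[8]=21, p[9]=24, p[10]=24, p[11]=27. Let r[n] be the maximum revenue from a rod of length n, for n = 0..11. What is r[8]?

32

   n    0    1    2    3    4    5    6    7    8    9   10   11
r[n]    0    4    8   12   16   20   24   28   32   36   40   44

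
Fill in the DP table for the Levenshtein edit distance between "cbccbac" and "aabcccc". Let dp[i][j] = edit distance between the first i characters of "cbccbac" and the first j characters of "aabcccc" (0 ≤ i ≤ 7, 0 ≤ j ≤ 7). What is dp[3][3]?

3

   ''  a  a  b  c  c  c  c
''  0  1  2  3  4  5  6  7
 c  1  1  2  3  3  4  5  6
 b  2  2  2  2  3  4  5  6
 c  3  3  3  3  2  3  4  5
 c  4  4  4  4  3  2  3  4
 b  5  5  5  4  4  3  3  4
 a  6  5  5  5  5  4  4  4
 c  7  6  6  6  5  5  4  4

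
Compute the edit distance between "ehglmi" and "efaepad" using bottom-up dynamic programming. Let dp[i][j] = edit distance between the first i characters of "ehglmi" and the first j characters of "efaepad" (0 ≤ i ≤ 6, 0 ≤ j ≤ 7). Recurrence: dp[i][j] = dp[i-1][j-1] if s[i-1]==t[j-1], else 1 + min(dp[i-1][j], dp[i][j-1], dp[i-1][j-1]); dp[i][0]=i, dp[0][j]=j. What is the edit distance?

   ''  e  f  a  e  p  a  d
''  0  1  2  3  4  5  6  7
 e  1  0  1  2  3  4  5  6
 h  2  1  1  2  3  4  5  6
 g  3  2  2  2  3  4  5  6
 l  4  3  3  3  3  4  5  6
 m  5  4  4  4  4  4  5  6
 i  6  5  5  5  5  5  5  6

6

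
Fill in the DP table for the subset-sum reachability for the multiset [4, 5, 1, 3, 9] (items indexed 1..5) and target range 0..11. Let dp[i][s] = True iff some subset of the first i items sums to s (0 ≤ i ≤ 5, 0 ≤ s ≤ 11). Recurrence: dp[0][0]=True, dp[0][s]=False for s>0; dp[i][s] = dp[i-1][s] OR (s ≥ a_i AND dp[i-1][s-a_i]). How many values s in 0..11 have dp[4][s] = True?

i\s   0   1   2   3   4   5   6   7   8   9  10  11
  0   T   F   F   F   F   F   F   F   F   F   F   F
  1   T   F   F   F   T   F   F   F   F   F   F   F
  2   T   F   F   F   T   T   F   F   F   T   F   F
  3   T   T   F   F   T   T   T   F   F   T   T   F
  4   T   T   F   T   T   T   T   T   T   T   T   F
  5   T   T   F   T   T   T   T   T   T   T   T   F

10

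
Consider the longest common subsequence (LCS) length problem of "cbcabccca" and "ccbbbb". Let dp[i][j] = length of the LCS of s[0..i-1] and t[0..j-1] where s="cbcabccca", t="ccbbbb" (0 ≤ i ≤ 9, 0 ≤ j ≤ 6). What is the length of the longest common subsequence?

3

   ''  c  c  b  b  b  b
''  0  0  0  0  0  0  0
 c  0  1  1  1  1  1  1
 b  0  1  1  2  2  2  2
 c  0  1  2  2  2  2  2
 a  0  1  2  2  2  2  2
 b  0  1  2  3  3  3  3
 c  0  1  2  3  3  3  3
 c  0  1  2  3  3  3  3
 c  0  1  2  3  3  3  3
 a  0  1  2  3  3  3  3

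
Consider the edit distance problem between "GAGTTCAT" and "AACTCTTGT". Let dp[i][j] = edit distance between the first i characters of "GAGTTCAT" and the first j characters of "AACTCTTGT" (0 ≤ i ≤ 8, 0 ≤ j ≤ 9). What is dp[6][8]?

5

   ''  A  A  C  T  C  T  T  G  T
''  0  1  2  3  4  5  6  7  8  9
 G  1  1  2  3  4  5  6  7  7  8
 A  2  1  1  2  3  4  5  6  7  8
 G  3  2  2  2  3  4  5  6  6  7
 T  4  3  3  3  2  3  4  5  6  6
 T  5  4  4  4  3  3  3  4  5  6
 C  6  5  5  4  4  3  4  4  5  6
 A  7  6  5  5  5  4  4  5  5  6
 T  8  7  6  6  5  5  4  4  5  5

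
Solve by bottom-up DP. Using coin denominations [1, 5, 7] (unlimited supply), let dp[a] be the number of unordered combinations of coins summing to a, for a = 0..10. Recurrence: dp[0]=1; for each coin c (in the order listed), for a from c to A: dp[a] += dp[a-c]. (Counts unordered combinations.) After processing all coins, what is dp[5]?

after  coin     0     1     2     3     4     5     6     7     8     9    10
          1     1     1     1     1     1     1     1     1     1     1     1
          5     1     1     1     1     1     2     2     2     2     2     3
          7     1     1     1     1     1     2     2     3     3     3     4

2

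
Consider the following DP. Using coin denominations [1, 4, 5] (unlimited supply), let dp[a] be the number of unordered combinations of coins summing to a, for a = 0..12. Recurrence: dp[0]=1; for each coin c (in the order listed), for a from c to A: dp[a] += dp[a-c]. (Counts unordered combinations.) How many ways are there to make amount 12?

after  coin     0     1     2     3     4     5     6     7     8     9    10    11    12
          1     1     1     1     1     1     1     1     1     1     1     1     1     1
          4     1     1     1     1     2     2     2     2     3     3     3     3     4
          5     1     1     1     1     2     3     3     3     4     5     6     6     7

7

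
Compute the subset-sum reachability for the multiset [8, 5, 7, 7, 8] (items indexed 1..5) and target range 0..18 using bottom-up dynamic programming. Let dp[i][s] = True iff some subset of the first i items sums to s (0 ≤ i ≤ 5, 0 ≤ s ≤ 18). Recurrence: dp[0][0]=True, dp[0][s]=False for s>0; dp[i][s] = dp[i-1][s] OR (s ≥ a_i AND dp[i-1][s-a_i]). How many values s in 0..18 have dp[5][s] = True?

9

i\s   0   1   2   3   4   5   6   7   8   9  10  11  12  13  14  15  16  17  18
  0   T   F   F   F   F   F   F   F   F   F   F   F   F   F   F   F   F   F   F
  1   T   F   F   F   F   F   F   F   T   F   F   F   F   F   F   F   F   F   F
  2   T   F   F   F   F   T   F   F   T   F   F   F   F   T   F   F   F   F   F
  3   T   F   F   F   F   T   F   T   T   F   F   F   T   T   F   T   F   F   F
  4   T   F   F   F   F   T   F   T   T   F   F   F   T   T   T   T   F   F   F
  5   T   F   F   F   F   T   F   T   T   F   F   F   T   T   T   T   T   F   F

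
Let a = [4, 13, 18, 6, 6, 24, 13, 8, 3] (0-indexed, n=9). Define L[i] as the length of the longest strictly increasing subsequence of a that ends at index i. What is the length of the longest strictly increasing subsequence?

4

   i    0    1    2    3    4    5    6    7    8
a[i]    4   13   18    6    6   24   13    8    3
L[i]    1    2    3    2    2    4    3    3    1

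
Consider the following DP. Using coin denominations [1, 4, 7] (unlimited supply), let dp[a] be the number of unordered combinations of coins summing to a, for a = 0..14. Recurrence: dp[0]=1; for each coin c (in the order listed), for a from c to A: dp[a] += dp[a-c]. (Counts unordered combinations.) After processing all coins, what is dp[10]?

after  coin     0     1     2     3     4     5     6     7     8     9    10    11    12    13    14
          1     1     1     1     1     1     1     1     1     1     1     1     1     1     1     1
          4     1     1     1     1     2     2     2     2     3     3     3     3     4     4     4
          7     1     1     1     1     2     2     2     3     4     4     4     5     6     6     7

4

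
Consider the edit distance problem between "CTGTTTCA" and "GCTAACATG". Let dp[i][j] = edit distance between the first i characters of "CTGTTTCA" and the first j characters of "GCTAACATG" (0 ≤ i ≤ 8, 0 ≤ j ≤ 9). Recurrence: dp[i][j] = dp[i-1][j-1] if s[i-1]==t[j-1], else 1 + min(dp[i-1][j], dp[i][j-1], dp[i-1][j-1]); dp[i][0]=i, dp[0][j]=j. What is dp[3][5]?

3

   ''  G  C  T  A  A  C  A  T  G
''  0  1  2  3  4  5  6  7  8  9
 C  1  1  1  2  3  4  5  6  7  8
 T  2  2  2  1  2  3  4  5  6  7
 G  3  2  3  2  2  3  4  5  6  6
 T  4  3  3  3  3  3  4  5  5  6
 T  5  4  4  3  4  4  4  5  5  6
 T  6  5  5  4  4  5  5  5  5  6
 C  7  6  5  5  5  5  5  6  6  6
 A  8  7  6  6  5  5  6  5  6  7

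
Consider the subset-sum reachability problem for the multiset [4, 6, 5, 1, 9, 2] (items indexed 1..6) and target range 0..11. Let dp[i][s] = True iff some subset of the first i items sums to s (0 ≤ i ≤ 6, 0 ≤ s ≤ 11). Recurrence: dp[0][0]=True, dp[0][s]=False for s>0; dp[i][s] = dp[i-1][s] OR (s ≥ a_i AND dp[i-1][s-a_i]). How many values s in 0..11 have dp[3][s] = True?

i\s   0   1   2   3   4   5   6   7   8   9  10  11
  0   T   F   F   F   F   F   F   F   F   F   F   F
  1   T   F   F   F   T   F   F   F   F   F   F   F
  2   T   F   F   F   T   F   T   F   F   F   T   F
  3   T   F   F   F   T   T   T   F   F   T   T   T
  4   T   T   F   F   T   T   T   T   F   T   T   T
  5   T   T   F   F   T   T   T   T   F   T   T   T
  6   T   T   T   T   T   T   T   T   T   T   T   T

7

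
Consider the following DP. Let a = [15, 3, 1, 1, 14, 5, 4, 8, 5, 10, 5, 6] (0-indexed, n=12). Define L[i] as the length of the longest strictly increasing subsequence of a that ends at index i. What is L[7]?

   i    0    1    2    3    4    5    6    7    8    9   10   11
a[i]   15    3    1    1   14    5    4    8    5   10    5    6
L[i]    1    1    1    1    2    2    2    3    3    4    3    4

3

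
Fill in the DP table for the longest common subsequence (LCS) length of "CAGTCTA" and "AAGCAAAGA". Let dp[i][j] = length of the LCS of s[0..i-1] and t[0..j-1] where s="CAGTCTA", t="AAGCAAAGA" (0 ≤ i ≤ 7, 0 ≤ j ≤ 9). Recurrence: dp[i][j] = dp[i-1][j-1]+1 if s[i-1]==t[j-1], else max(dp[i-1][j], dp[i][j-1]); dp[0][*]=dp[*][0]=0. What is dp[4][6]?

   ''  A  A  G  C  A  A  A  G  A
''  0  0  0  0  0  0  0  0  0  0
 C  0  0  0  0  1  1  1  1  1  1
 A  0  1  1  1  1  2  2  2  2  2
 G  0  1  1  2  2  2  2  2  3  3
 T  0  1  1  2  2  2  2  2  3  3
 C  0  1  1  2  3  3  3  3  3  3
 T  0  1  1  2  3  3  3  3  3  3
 A  0  1  2  2  3  4  4  4  4  4

2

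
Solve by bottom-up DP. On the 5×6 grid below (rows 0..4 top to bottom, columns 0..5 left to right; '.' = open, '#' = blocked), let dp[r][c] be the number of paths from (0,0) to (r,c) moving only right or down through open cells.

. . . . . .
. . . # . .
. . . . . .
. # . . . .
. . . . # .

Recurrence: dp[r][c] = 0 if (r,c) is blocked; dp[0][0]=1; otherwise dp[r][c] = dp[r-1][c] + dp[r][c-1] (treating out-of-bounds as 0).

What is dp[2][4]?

7

r\c   0   1   2   3   4   5
  0   1   1   1   1   1   1
  1   1   2   3   0   1   2
  2   1   3   6   6   7   9
  3   1   0   6  12  19  28
  4   1   1   7  19   0  28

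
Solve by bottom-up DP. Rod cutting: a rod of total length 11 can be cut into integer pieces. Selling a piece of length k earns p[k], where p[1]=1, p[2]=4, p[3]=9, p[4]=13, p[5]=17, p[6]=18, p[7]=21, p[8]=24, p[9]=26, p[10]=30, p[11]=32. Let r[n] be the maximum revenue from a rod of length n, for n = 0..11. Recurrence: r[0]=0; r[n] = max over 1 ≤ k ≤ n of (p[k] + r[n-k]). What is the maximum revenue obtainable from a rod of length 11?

   n    0    1    2    3    4    5    6    7    8    9   10   11
r[n]    0    1    4    9   13   17   18   22   26   30   34   35

35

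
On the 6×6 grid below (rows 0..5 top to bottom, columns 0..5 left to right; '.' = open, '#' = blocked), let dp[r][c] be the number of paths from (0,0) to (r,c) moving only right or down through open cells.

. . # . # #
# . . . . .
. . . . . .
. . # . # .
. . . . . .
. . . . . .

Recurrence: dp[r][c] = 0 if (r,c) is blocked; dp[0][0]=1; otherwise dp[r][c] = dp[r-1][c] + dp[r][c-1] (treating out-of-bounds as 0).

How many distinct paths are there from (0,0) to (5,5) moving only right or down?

19

r\c   0   1   2   3   4   5
  0   1   1   0   0   0   0
  1   0   1   1   1   1   1
  2   0   1   2   3   4   5
  3   0   1   0   3   0   5
  4   0   1   1   4   4   9
  5   0   1   2   6  10  19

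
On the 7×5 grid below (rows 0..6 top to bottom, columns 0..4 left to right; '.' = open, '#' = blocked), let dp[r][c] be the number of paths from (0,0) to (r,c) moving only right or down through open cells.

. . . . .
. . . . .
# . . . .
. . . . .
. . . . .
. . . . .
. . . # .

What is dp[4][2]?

9

r\c   0   1   2   3   4
  0   1   1   1   1   1
  1   1   2   3   4   5
  2   0   2   5   9  14
  3   0   2   7  16  30
  4   0   2   9  25  55
  5   0   2  11  36  91
  6   0   2  13   0  91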